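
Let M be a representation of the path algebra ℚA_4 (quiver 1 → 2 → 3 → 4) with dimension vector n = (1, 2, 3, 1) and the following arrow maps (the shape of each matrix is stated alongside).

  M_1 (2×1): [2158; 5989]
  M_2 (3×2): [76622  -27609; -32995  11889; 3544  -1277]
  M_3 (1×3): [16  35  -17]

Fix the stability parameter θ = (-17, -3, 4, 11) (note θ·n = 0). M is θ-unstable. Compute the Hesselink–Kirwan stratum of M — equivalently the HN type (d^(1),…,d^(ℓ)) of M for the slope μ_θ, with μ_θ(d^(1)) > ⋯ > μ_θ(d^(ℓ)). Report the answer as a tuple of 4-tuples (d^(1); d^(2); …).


Barcode: M ≅ I[1,4], I[2,3], I[3,3]. HN layers by μ_θ (4 steps, strictly decreasing):
  μ^(1)=11; μ^(2)=4; μ^(3)=-3; μ^(4)=-17

((0, 0, 0, 1); (0, 0, 3, 0); (0, 2, 0, 0); (1, 0, 0, 0))


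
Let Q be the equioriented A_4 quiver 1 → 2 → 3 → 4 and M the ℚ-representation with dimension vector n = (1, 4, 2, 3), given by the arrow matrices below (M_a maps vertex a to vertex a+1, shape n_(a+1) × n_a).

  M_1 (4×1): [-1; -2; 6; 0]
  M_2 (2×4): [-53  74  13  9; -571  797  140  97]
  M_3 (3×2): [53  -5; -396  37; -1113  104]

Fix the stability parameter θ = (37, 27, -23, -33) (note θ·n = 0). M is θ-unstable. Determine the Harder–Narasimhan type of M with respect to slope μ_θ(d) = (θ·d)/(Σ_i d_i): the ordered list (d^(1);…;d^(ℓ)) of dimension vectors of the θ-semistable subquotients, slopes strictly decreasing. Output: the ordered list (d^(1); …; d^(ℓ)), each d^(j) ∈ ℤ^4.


Barcode: M ≅ I[1,4], I[2,2]^2, I[2,4], I[4,4]. HN layers by μ_θ (4 steps, strictly decreasing):
  μ^(1)=27; μ^(2)=2; μ^(3)=-29/3; μ^(4)=-33

((0, 2, 0, 0); (1, 1, 1, 1); (0, 1, 1, 1); (0, 0, 0, 1))


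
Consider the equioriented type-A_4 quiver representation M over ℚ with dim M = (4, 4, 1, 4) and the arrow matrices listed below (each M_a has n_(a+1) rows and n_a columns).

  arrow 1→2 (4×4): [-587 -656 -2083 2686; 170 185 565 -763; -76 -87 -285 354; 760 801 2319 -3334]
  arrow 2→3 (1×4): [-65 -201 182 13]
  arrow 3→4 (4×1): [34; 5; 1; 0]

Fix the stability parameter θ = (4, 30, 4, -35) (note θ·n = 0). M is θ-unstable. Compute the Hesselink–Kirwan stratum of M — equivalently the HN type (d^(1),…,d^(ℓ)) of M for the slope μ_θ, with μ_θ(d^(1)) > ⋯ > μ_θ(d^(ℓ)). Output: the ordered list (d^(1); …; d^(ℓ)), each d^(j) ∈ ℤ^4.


Interval decomposition of M: I[1,1], I[1,2]^2, I[1,4], I[2,2], I[4,4]^3.
HN type (ℓ=4): μ^(1)=30; μ^(2)=4; μ^(3)=3/4; μ^(4)=-35

((0, 3, 0, 0); (3, 0, 0, 0); (1, 1, 1, 1); (0, 0, 0, 3))


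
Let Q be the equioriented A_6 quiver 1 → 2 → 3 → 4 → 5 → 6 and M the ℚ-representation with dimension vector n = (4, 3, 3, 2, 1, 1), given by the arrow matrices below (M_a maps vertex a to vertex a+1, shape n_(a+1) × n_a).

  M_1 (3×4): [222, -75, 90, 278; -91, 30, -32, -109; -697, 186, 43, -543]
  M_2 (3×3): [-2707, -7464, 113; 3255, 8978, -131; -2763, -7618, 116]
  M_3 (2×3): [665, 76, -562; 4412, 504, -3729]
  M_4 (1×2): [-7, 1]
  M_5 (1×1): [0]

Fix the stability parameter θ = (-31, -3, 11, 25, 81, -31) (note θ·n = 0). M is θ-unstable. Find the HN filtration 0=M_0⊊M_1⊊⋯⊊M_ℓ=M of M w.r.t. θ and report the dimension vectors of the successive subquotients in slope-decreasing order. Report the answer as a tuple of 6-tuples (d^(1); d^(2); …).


Interval decomposition of M: I[1,1], I[1,3], I[1,4], I[1,5], I[6,6].
HN type (ℓ=5): μ^(1)=81; μ^(2)=25; μ^(3)=11; μ^(4)=-3; μ^(5)=-31

((0, 0, 0, 0, 1, 0); (0, 0, 0, 2, 0, 0); (0, 0, 3, 0, 0, 0); (0, 3, 0, 0, 0, 0); (4, 0, 0, 0, 0, 1))


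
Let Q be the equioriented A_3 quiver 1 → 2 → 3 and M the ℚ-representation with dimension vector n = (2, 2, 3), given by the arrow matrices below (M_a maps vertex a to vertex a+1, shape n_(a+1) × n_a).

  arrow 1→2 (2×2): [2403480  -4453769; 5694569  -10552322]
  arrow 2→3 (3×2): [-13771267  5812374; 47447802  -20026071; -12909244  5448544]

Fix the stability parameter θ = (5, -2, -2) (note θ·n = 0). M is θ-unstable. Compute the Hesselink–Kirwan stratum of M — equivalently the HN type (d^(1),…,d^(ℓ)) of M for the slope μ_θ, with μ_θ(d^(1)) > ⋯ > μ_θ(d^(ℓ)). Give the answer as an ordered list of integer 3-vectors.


Interval decomposition of M: I[1,3]^2, I[3,3].
HN type (ℓ=2): μ^(1)=1/3; μ^(2)=-2

((2, 2, 2); (0, 0, 1))


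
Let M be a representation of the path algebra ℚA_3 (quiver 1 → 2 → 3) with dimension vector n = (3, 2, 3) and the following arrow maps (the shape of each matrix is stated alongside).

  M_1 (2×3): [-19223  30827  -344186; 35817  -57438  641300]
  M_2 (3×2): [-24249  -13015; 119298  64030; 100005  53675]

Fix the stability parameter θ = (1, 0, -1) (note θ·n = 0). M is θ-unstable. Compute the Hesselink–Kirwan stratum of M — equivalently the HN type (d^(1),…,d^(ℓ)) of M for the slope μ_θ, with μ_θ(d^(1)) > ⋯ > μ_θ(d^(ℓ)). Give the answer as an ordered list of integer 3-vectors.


Barcode: M ≅ I[1,1], I[1,2], I[1,3], I[3,3]^2. HN layers by μ_θ (4 steps, strictly decreasing):
  μ^(1)=1; μ^(2)=1/2; μ^(3)=0; μ^(4)=-1

((1, 0, 0); (1, 1, 0); (1, 1, 1); (0, 0, 2))


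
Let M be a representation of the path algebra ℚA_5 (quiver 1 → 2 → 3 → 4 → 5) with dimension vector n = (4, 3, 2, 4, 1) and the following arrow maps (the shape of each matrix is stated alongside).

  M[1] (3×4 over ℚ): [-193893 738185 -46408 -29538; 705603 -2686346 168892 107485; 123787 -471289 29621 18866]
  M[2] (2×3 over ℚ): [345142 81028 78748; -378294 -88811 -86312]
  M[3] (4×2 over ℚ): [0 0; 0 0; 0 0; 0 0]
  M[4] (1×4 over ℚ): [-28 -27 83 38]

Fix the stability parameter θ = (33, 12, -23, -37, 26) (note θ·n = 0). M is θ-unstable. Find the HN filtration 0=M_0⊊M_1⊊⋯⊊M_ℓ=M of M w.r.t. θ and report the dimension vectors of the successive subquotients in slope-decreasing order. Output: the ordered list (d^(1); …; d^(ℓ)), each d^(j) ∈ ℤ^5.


Interval decomposition of M: I[1,1], I[1,2], I[1,3]^2, I[4,4]^3, I[4,5].
HN type (ℓ=5): μ^(1)=33; μ^(2)=26; μ^(3)=45/2; μ^(4)=22/3; μ^(5)=-37

((1, 0, 0, 0, 0); (0, 0, 0, 0, 1); (1, 1, 0, 0, 0); (2, 2, 2, 0, 0); (0, 0, 0, 4, 0))


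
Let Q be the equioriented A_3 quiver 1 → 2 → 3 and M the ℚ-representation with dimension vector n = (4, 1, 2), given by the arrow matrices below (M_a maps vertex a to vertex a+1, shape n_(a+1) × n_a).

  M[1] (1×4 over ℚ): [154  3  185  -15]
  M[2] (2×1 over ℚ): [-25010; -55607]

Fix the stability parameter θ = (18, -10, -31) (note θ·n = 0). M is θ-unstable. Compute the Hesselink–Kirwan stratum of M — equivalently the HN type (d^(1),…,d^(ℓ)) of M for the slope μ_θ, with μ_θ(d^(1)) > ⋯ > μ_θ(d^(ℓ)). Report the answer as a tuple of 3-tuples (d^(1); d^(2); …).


Barcode: M ≅ I[1,1]^3, I[1,3], I[3,3]. HN layers by μ_θ (3 steps, strictly decreasing):
  μ^(1)=18; μ^(2)=-23/3; μ^(3)=-31

((3, 0, 0); (1, 1, 1); (0, 0, 1))


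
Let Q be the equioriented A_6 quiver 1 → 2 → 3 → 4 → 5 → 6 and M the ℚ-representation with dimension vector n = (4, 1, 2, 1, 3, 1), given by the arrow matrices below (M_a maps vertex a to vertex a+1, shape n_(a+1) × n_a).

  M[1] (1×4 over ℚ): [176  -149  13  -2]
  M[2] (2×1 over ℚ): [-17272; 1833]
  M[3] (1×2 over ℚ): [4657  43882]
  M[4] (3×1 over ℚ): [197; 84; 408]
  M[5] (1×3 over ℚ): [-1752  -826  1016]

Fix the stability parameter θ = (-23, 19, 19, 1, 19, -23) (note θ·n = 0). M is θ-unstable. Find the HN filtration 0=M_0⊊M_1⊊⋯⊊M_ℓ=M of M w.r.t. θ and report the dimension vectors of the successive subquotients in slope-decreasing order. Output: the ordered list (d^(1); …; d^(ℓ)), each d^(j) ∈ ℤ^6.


Barcode: M ≅ I[1,1]^3, I[1,5], I[3,3], I[5,5], I[5,6]. HN layers by μ_θ (4 steps, strictly decreasing):
  μ^(1)=19; μ^(2)=13; μ^(3)=-2; μ^(4)=-23

((0, 0, 1, 0, 2, 0); (0, 1, 1, 1, 0, 0); (0, 0, 0, 0, 1, 1); (4, 0, 0, 0, 0, 0))


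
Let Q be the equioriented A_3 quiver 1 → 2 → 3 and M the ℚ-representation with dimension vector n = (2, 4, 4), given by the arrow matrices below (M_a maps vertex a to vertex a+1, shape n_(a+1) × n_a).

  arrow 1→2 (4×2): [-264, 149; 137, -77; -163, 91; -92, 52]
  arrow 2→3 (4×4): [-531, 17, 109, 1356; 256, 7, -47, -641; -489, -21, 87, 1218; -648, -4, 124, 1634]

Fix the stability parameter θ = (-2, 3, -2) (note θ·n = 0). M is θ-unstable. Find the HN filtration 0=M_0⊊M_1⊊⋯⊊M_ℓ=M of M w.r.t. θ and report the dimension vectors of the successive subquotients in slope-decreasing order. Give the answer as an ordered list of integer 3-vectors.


Interval decomposition of M: I[1,2], I[1,3], I[2,3]^2, I[3,3].
HN type (ℓ=3): μ^(1)=3; μ^(2)=1/2; μ^(3)=-2

((0, 1, 0); (0, 3, 3); (2, 0, 1))


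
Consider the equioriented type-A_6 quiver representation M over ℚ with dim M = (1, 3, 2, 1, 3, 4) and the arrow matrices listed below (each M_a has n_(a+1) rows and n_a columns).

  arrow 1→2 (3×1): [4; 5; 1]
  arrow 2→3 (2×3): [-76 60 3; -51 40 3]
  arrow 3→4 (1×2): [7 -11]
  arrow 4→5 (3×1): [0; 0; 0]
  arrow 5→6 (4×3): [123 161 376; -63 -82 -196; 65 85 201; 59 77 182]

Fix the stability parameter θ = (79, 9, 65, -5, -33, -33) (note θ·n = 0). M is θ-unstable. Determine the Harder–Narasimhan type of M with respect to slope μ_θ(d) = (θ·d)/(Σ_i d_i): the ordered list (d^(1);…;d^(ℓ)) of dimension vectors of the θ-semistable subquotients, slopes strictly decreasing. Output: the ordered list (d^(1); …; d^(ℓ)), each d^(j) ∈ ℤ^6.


Barcode: M ≅ I[1,4], I[2,2], I[2,3], I[5,6]^3, I[6,6]. HN layers by μ_θ (4 steps, strictly decreasing):
  μ^(1)=65; μ^(2)=37; μ^(3)=9; μ^(4)=-33

((0, 0, 1, 0, 0, 0); (1, 1, 1, 1, 0, 0); (0, 2, 0, 0, 0, 0); (0, 0, 0, 0, 3, 4))


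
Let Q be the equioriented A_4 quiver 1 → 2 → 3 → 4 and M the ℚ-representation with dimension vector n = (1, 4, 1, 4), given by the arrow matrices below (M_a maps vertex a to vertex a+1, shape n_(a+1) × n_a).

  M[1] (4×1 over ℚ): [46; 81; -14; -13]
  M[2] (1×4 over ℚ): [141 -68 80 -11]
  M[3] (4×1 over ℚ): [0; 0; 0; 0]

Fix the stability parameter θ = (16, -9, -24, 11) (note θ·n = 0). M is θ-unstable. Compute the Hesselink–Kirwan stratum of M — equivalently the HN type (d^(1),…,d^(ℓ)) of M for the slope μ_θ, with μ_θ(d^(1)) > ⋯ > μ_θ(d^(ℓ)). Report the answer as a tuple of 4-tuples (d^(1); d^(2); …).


Interval decomposition of M: I[1,3], I[2,2]^3, I[4,4]^4.
HN type (ℓ=3): μ^(1)=11; μ^(2)=-17/3; μ^(3)=-9

((0, 0, 0, 4); (1, 1, 1, 0); (0, 3, 0, 0))


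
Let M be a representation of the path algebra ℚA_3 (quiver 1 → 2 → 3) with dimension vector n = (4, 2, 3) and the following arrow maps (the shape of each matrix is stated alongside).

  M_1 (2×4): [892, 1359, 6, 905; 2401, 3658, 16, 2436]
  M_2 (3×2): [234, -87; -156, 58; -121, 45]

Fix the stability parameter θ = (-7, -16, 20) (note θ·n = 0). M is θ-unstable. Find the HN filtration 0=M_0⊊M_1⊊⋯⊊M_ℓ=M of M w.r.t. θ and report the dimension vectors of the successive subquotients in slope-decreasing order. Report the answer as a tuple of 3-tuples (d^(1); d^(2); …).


Via rank(M_{q-1}∘⋯∘M_p): M ≅ I[1,1]^2, I[1,3]^2, I[3,3].
μ_θ-semistable layers: μ^(1)=20; μ^(2)=-7; μ^(3)=-23/2

((0, 0, 3); (2, 0, 0); (2, 2, 0))


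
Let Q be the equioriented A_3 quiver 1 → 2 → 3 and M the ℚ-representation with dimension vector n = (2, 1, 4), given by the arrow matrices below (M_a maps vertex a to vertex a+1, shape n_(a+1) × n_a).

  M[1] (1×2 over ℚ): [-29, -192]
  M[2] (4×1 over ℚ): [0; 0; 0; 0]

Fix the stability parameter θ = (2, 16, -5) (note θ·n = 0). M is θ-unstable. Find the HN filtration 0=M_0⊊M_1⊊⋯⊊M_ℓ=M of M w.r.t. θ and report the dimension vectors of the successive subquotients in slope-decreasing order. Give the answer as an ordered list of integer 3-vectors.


Interval decomposition of M: I[1,1], I[1,2], I[3,3]^4.
HN type (ℓ=3): μ^(1)=16; μ^(2)=2; μ^(3)=-5

((0, 1, 0); (2, 0, 0); (0, 0, 4))


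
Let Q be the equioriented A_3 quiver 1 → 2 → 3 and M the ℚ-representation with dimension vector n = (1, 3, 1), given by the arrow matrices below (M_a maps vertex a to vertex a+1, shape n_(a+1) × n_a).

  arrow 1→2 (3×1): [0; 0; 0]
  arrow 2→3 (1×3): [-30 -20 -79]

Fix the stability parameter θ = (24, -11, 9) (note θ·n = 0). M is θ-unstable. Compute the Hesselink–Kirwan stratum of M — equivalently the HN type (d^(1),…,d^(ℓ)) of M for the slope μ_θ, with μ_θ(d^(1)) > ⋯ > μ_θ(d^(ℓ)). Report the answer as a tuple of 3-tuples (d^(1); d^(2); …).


Via rank(M_{q-1}∘⋯∘M_p): M ≅ I[1,1], I[2,2]^2, I[2,3].
μ_θ-semistable layers: μ^(1)=24; μ^(2)=9; μ^(3)=-11

((1, 0, 0); (0, 0, 1); (0, 3, 0))


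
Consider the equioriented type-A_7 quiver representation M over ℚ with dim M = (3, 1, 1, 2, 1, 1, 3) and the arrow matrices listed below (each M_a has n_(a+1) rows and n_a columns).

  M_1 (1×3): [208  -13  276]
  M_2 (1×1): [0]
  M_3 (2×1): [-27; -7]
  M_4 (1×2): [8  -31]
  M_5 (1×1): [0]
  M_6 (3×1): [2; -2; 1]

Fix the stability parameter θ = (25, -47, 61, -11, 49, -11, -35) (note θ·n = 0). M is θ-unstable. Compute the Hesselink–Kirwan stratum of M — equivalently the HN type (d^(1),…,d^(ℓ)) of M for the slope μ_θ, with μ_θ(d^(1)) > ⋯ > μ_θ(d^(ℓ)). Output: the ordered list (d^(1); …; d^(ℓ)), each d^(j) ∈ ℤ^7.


Interval decomposition of M: I[1,1]^2, I[1,2], I[3,5], I[4,4], I[6,7], I[7,7]^2.
HN type (ℓ=5): μ^(1)=49; μ^(2)=25; μ^(3)=-11; μ^(4)=-23; μ^(5)=-35

((0, 0, 0, 0, 1, 0, 0); (2, 0, 1, 1, 0, 0, 0); (1, 1, 0, 1, 0, 0, 0); (0, 0, 0, 0, 0, 1, 1); (0, 0, 0, 0, 0, 0, 2))


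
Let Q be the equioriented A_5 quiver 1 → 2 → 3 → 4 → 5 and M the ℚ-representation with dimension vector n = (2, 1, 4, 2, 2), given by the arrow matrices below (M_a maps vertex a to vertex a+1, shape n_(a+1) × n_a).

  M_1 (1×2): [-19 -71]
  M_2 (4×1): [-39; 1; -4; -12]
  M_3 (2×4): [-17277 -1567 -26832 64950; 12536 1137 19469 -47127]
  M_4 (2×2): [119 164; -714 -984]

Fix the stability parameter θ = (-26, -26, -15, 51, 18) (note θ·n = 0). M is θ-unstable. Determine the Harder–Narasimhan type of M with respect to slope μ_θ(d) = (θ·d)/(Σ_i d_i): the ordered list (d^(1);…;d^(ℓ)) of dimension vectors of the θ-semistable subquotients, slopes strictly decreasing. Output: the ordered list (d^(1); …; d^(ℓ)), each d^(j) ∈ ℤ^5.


Barcode: M ≅ I[1,1], I[1,4], I[3,3]^2, I[3,5], I[5,5]. HN layers by μ_θ (5 steps, strictly decreasing):
  μ^(1)=51; μ^(2)=69/2; μ^(3)=18; μ^(4)=-15; μ^(5)=-26

((0, 0, 0, 1, 0); (0, 0, 0, 1, 1); (0, 0, 0, 0, 1); (0, 0, 4, 0, 0); (2, 1, 0, 0, 0))


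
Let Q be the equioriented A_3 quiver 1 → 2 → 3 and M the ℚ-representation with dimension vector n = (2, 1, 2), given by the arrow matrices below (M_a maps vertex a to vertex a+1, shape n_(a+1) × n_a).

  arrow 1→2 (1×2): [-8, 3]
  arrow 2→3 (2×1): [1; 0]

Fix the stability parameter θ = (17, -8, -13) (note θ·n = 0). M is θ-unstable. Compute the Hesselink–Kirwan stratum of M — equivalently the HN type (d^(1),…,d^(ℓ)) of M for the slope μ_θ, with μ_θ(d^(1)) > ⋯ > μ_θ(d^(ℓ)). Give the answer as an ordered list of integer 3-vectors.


Via rank(M_{q-1}∘⋯∘M_p): M ≅ I[1,1], I[1,3], I[3,3].
μ_θ-semistable layers: μ^(1)=17; μ^(2)=-4/3; μ^(3)=-13

((1, 0, 0); (1, 1, 1); (0, 0, 1))


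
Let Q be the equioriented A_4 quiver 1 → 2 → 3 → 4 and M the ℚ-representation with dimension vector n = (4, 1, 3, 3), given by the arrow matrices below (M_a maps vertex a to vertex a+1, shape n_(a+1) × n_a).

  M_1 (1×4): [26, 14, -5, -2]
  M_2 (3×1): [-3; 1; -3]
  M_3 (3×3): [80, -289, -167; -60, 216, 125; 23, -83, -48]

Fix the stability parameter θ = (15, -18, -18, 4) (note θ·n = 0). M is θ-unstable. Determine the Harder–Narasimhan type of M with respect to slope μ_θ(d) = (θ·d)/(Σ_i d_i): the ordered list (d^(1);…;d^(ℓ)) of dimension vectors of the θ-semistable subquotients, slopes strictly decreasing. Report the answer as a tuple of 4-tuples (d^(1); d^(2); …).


Barcode: M ≅ I[1,1]^3, I[1,4], I[3,4]^2. HN layers by μ_θ (4 steps, strictly decreasing):
  μ^(1)=15; μ^(2)=4; μ^(3)=-7; μ^(4)=-18

((3, 0, 0, 0); (0, 0, 0, 3); (1, 1, 1, 0); (0, 0, 2, 0))


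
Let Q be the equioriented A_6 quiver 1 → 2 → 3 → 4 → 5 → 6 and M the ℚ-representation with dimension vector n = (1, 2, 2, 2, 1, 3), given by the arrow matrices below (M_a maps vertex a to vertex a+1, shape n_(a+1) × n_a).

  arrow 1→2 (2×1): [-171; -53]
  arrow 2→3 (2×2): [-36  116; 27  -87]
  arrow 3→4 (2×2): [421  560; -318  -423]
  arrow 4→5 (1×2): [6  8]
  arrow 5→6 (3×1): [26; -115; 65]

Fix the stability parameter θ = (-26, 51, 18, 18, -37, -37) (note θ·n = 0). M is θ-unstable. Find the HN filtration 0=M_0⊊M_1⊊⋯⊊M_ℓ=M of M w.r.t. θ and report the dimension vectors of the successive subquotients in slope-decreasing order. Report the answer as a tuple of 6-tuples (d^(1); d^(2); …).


Barcode: M ≅ I[1,4], I[2,2], I[3,6], I[6,6]^2. HN layers by μ_θ (5 steps, strictly decreasing):
  μ^(1)=51; μ^(2)=29; μ^(3)=-19/2; μ^(4)=-26; μ^(5)=-37

((0, 1, 0, 0, 0, 0); (0, 1, 1, 1, 0, 0); (0, 0, 1, 1, 1, 1); (1, 0, 0, 0, 0, 0); (0, 0, 0, 0, 0, 2))


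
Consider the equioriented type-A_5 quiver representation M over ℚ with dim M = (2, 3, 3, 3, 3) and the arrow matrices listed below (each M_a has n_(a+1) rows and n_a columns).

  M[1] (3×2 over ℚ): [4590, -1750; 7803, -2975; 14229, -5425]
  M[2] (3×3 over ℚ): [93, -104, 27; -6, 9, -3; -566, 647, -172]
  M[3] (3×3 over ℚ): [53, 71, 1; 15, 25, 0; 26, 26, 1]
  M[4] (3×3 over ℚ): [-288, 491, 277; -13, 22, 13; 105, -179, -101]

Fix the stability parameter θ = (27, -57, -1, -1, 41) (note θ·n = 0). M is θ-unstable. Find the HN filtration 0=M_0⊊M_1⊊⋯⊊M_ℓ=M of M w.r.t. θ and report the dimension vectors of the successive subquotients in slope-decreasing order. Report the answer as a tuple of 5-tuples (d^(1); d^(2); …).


Interval decomposition of M: I[1,1], I[1,5], I[2,3], I[2,5], I[4,5].
HN type (ℓ=5): μ^(1)=41; μ^(2)=27; μ^(3)=-1; μ^(4)=-15; μ^(5)=-57

((0, 0, 0, 0, 3); (1, 0, 0, 0, 0); (0, 0, 3, 3, 0); (1, 1, 0, 0, 0); (0, 2, 0, 0, 0))


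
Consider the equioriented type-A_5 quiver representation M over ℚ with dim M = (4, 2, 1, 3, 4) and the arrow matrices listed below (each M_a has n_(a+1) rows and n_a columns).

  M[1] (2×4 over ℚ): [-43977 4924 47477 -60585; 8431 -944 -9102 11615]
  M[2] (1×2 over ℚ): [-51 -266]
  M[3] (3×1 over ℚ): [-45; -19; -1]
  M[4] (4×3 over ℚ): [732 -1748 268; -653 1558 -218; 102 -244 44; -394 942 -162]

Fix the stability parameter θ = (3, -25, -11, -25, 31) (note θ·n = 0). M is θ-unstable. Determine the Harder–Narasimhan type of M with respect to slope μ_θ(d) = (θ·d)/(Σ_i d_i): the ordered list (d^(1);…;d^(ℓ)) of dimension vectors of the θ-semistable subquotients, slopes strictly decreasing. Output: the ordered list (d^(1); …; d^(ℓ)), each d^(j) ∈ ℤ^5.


Via rank(M_{q-1}∘⋯∘M_p): M ≅ I[1,1]^2, I[1,2], I[1,5], I[4,4], I[4,5], I[5,5]^2.
μ_θ-semistable layers: μ^(1)=31; μ^(2)=3; μ^(3)=-11; μ^(4)=-29/2; μ^(5)=-25

((0, 0, 0, 0, 4); (2, 0, 0, 0, 0); (1, 1, 0, 0, 0); (1, 1, 1, 1, 0); (0, 0, 0, 2, 0))


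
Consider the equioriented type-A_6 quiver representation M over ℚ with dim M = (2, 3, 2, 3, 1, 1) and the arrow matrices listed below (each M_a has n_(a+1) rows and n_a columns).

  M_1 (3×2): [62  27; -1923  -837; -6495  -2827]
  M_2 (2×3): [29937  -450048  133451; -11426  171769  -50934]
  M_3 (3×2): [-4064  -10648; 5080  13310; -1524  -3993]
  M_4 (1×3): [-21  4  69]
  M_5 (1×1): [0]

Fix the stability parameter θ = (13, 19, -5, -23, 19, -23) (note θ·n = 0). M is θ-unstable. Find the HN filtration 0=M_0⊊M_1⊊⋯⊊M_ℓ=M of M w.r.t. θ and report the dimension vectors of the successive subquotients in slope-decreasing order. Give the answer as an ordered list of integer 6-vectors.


Interval decomposition of M: I[1,3], I[1,5], I[2,2], I[4,4]^2, I[6,6].
HN type (ℓ=4): μ^(1)=19; μ^(2)=9; μ^(3)=1; μ^(4)=-23

((0, 1, 0, 0, 1, 0); (1, 1, 1, 0, 0, 0); (1, 1, 1, 1, 0, 0); (0, 0, 0, 2, 0, 1))


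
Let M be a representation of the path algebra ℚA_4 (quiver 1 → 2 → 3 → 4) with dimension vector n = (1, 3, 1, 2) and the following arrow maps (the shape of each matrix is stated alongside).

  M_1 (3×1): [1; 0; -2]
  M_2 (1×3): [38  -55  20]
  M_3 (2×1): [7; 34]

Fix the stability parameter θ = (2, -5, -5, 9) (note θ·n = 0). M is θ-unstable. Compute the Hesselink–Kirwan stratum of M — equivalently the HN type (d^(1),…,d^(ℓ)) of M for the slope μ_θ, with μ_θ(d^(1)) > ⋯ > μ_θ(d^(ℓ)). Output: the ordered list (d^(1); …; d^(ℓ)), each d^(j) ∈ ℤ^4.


Interval decomposition of M: I[1,4], I[2,2]^2, I[4,4].
HN type (ℓ=3): μ^(1)=9; μ^(2)=-8/3; μ^(3)=-5

((0, 0, 0, 2); (1, 1, 1, 0); (0, 2, 0, 0))


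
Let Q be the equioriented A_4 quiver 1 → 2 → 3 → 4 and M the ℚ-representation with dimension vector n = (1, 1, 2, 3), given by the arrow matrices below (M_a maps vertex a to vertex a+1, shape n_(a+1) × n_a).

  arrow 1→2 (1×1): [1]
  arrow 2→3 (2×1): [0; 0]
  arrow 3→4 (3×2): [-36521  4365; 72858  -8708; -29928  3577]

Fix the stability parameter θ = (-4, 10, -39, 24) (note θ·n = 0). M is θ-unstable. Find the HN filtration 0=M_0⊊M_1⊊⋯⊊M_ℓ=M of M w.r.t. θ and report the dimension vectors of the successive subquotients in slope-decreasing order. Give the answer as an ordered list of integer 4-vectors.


Barcode: M ≅ I[1,2], I[3,4]^2, I[4,4]. HN layers by μ_θ (4 steps, strictly decreasing):
  μ^(1)=24; μ^(2)=10; μ^(3)=-4; μ^(4)=-39

((0, 0, 0, 3); (0, 1, 0, 0); (1, 0, 0, 0); (0, 0, 2, 0))


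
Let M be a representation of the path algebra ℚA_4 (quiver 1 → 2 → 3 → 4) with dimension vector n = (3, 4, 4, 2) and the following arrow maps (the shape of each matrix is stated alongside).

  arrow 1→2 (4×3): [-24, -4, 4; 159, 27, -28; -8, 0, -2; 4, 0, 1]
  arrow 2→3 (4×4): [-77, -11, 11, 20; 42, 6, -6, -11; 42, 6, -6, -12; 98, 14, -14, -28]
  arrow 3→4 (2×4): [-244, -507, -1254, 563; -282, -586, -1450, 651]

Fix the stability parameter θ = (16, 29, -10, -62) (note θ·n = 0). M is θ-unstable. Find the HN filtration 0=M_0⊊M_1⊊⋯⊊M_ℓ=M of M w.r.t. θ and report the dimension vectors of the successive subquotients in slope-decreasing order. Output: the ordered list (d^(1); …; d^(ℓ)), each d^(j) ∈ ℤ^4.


Barcode: M ≅ I[1,2], I[1,3], I[1,4], I[2,2], I[3,3], I[3,4]. HN layers by μ_θ (6 steps, strictly decreasing):
  μ^(1)=29; μ^(2)=16; μ^(3)=35/3; μ^(4)=-27/4; μ^(5)=-10; μ^(6)=-36

((0, 2, 0, 0); (1, 0, 0, 0); (1, 1, 1, 0); (1, 1, 1, 1); (0, 0, 1, 0); (0, 0, 1, 1))


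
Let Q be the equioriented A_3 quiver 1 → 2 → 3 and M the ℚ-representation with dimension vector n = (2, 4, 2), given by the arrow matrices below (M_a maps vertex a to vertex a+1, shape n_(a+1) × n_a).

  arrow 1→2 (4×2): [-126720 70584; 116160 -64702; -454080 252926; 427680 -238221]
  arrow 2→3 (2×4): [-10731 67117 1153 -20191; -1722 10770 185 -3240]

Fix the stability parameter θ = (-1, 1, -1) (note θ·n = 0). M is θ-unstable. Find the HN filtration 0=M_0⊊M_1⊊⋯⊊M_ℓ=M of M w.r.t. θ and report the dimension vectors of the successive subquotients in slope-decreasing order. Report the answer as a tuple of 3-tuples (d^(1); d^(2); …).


Via rank(M_{q-1}∘⋯∘M_p): M ≅ I[1,1], I[1,3], I[2,2]^2, I[2,3].
μ_θ-semistable layers: μ^(1)=1; μ^(2)=0; μ^(3)=-1

((0, 2, 0); (0, 2, 2); (2, 0, 0))


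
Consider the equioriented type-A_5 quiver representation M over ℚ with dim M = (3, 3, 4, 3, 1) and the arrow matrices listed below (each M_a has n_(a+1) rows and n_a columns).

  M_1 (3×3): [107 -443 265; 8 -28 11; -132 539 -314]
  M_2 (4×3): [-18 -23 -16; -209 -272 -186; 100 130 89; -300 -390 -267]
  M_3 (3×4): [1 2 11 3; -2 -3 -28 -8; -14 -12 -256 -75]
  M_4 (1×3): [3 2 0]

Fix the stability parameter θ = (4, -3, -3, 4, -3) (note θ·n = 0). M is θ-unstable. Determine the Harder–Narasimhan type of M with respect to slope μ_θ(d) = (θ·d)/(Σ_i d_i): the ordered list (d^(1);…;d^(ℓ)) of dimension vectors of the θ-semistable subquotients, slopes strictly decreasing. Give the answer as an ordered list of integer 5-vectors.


Via rank(M_{q-1}∘⋯∘M_p): M ≅ I[1,4]^2, I[1,5], I[3,3].
μ_θ-semistable layers: μ^(1)=4; μ^(2)=1/2; μ^(3)=-2/3; μ^(4)=-3

((0, 0, 0, 2, 0); (0, 0, 0, 1, 1); (3, 3, 3, 0, 0); (0, 0, 1, 0, 0))


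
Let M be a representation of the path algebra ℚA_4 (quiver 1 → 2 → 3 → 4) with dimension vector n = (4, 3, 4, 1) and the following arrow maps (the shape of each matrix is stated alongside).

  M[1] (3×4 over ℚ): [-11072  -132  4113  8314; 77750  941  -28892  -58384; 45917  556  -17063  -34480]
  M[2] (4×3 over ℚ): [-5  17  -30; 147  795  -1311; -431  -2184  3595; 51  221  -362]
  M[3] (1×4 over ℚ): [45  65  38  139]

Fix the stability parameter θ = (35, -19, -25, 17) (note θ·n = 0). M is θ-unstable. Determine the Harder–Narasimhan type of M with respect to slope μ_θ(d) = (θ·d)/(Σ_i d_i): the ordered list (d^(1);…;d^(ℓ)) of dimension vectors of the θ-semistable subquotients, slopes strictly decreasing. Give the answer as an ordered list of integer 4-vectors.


Barcode: M ≅ I[1,1], I[1,3]^2, I[1,4], I[3,3]. HN layers by μ_θ (4 steps, strictly decreasing):
  μ^(1)=35; μ^(2)=17; μ^(3)=-3; μ^(4)=-25

((1, 0, 0, 0); (0, 0, 0, 1); (3, 3, 3, 0); (0, 0, 1, 0))


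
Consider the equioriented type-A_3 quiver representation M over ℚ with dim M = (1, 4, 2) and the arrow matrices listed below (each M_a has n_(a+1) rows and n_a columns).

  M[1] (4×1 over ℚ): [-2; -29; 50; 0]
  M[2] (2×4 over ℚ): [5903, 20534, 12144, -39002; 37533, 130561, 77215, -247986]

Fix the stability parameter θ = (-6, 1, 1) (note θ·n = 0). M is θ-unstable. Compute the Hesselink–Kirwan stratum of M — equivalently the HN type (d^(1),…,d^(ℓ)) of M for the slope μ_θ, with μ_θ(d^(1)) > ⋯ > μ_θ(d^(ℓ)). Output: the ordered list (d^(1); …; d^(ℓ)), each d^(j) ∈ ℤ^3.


Via rank(M_{q-1}∘⋯∘M_p): M ≅ I[1,3], I[2,2]^2, I[2,3].
μ_θ-semistable layers: μ^(1)=1; μ^(2)=-6

((0, 4, 2); (1, 0, 0))


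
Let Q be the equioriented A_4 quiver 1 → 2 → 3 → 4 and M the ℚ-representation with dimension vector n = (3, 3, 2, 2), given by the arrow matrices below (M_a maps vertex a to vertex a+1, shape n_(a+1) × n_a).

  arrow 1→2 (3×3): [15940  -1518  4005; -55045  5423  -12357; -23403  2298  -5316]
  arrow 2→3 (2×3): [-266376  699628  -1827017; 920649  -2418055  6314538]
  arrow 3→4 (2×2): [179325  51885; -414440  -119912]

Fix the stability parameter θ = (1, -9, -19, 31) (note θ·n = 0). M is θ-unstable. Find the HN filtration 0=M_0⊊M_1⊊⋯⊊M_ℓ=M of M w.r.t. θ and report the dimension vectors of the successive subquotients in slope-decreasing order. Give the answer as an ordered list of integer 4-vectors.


Barcode: M ≅ I[1,2], I[1,3], I[1,4], I[4,4]. HN layers by μ_θ (3 steps, strictly decreasing):
  μ^(1)=31; μ^(2)=-4; μ^(3)=-9

((0, 0, 0, 2); (1, 1, 0, 0); (2, 2, 2, 0))


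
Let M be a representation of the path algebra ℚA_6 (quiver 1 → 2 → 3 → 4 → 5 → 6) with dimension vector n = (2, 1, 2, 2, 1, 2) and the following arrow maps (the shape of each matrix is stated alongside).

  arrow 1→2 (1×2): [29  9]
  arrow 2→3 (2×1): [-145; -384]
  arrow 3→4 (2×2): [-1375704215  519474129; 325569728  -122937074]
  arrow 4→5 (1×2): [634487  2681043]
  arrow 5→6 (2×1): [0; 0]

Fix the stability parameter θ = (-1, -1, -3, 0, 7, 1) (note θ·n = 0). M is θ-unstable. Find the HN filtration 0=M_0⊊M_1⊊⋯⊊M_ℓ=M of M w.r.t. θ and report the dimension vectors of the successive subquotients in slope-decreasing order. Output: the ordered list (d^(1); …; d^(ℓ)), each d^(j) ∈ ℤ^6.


Barcode: M ≅ I[1,1], I[1,5], I[3,4], I[6,6]^2. HN layers by μ_θ (6 steps, strictly decreasing):
  μ^(1)=7; μ^(2)=1; μ^(3)=0; μ^(4)=-1; μ^(5)=-5/3; μ^(6)=-3

((0, 0, 0, 0, 1, 0); (0, 0, 0, 0, 0, 2); (0, 0, 0, 2, 0, 0); (1, 0, 0, 0, 0, 0); (1, 1, 1, 0, 0, 0); (0, 0, 1, 0, 0, 0))


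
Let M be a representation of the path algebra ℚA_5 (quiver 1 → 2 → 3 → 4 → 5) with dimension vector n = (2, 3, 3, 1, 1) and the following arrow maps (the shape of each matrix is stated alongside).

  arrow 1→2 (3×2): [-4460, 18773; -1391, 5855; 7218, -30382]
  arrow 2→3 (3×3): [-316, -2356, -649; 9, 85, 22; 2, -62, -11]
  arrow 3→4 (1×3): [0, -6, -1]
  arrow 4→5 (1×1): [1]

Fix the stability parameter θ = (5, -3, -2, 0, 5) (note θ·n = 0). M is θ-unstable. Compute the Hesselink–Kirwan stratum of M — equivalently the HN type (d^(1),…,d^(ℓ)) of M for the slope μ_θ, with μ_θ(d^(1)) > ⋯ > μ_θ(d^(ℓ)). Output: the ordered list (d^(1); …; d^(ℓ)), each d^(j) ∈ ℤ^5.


Barcode: M ≅ I[1,3], I[1,5], I[2,2], I[3,3]. HN layers by μ_θ (4 steps, strictly decreasing):
  μ^(1)=5; μ^(2)=0; μ^(3)=-2; μ^(4)=-3

((0, 0, 0, 0, 1); (2, 2, 2, 1, 0); (0, 0, 1, 0, 0); (0, 1, 0, 0, 0))


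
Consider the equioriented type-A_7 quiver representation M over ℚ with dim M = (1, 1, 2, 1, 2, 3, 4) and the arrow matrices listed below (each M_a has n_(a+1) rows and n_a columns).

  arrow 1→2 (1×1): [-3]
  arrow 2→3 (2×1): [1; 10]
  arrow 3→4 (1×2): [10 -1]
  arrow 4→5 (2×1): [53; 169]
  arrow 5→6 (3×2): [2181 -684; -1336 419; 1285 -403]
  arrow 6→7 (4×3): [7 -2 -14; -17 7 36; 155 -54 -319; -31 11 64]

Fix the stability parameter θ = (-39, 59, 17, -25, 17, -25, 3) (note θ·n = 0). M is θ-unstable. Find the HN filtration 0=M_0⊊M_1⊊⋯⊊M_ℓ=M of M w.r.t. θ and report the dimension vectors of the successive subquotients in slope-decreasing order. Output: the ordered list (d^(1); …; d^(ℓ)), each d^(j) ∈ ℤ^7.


Via rank(M_{q-1}∘⋯∘M_p): M ≅ I[1,3], I[3,7], I[5,7], I[6,7], I[7,7].
μ_θ-semistable layers: μ^(1)=38; μ^(2)=3; μ^(3)=-4; μ^(4)=-25; μ^(5)=-39

((0, 1, 1, 0, 0, 0, 0); (0, 0, 0, 0, 0, 0, 4); (0, 0, 1, 1, 2, 2, 0); (0, 0, 0, 0, 0, 1, 0); (1, 0, 0, 0, 0, 0, 0))


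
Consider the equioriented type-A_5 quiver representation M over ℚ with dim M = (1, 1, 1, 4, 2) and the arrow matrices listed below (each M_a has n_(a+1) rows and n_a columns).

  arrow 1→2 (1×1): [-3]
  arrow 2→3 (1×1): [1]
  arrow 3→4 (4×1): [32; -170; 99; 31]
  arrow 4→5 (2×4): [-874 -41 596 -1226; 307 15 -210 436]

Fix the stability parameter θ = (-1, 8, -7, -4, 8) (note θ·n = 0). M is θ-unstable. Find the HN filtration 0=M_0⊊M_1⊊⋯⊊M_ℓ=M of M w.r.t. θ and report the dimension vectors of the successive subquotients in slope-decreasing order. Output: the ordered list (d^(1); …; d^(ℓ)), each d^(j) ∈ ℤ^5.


Barcode: M ≅ I[1,4], I[4,4], I[4,5]^2. HN layers by μ_θ (3 steps, strictly decreasing):
  μ^(1)=8; μ^(2)=-1; μ^(3)=-4

((0, 0, 0, 0, 2); (1, 1, 1, 1, 0); (0, 0, 0, 3, 0))


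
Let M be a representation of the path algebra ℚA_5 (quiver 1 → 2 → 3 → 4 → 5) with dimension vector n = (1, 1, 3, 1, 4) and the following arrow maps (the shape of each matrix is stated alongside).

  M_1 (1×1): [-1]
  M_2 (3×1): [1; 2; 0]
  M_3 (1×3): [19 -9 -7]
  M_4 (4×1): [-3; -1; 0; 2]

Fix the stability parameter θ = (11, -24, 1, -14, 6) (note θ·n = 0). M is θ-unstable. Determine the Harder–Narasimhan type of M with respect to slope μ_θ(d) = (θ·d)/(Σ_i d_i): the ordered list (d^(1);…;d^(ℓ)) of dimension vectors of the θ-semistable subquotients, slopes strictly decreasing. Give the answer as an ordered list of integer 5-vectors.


Interval decomposition of M: I[1,5], I[3,3]^2, I[5,5]^3.
HN type (ℓ=3): μ^(1)=6; μ^(2)=1; μ^(3)=-13/2

((0, 0, 0, 0, 4); (0, 0, 2, 0, 0); (1, 1, 1, 1, 0))


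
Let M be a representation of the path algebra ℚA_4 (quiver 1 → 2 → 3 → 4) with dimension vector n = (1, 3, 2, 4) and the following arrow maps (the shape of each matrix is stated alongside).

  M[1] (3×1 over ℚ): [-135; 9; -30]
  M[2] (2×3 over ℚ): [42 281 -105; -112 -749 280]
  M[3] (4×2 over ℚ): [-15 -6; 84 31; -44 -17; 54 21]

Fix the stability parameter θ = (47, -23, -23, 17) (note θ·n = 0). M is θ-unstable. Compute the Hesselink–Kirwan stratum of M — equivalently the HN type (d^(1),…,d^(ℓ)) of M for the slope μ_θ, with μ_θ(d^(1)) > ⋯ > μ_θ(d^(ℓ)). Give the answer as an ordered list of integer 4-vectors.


Interval decomposition of M: I[1,4], I[2,2], I[2,4], I[4,4]^2.
HN type (ℓ=3): μ^(1)=17; μ^(2)=1/3; μ^(3)=-23

((0, 0, 0, 4); (1, 1, 1, 0); (0, 2, 1, 0))


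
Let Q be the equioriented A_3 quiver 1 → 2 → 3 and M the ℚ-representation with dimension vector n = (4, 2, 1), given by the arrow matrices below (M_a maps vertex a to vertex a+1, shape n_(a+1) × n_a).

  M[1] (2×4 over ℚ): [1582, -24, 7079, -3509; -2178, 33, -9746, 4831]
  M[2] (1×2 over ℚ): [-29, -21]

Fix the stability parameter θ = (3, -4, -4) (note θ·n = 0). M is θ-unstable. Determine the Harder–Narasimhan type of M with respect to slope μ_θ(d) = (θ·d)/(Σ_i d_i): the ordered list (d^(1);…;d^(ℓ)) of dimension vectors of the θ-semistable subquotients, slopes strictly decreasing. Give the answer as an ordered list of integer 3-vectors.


Interval decomposition of M: I[1,1]^2, I[1,2], I[1,3].
HN type (ℓ=3): μ^(1)=3; μ^(2)=-1/2; μ^(3)=-5/3

((2, 0, 0); (1, 1, 0); (1, 1, 1))


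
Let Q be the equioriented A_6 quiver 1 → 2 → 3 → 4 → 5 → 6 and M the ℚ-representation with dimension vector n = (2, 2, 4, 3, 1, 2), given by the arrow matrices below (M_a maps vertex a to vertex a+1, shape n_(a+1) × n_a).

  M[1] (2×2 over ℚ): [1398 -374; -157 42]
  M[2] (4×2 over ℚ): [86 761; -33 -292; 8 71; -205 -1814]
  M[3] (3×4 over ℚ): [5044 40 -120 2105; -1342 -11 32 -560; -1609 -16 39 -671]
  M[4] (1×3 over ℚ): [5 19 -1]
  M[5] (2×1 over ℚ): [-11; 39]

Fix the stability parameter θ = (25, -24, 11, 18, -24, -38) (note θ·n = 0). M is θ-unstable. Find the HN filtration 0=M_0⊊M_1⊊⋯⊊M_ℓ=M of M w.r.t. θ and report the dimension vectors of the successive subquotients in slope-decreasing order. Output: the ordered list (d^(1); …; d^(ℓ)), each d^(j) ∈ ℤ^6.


Interval decomposition of M: I[1,3], I[1,6], I[3,4]^2, I[6,6].
HN type (ℓ=5): μ^(1)=18; μ^(2)=11; μ^(3)=1/2; μ^(4)=-16/3; μ^(5)=-38

((0, 0, 0, 2, 0, 0); (0, 0, 3, 0, 0, 0); (1, 1, 0, 0, 0, 0); (1, 1, 1, 1, 1, 1); (0, 0, 0, 0, 0, 1))


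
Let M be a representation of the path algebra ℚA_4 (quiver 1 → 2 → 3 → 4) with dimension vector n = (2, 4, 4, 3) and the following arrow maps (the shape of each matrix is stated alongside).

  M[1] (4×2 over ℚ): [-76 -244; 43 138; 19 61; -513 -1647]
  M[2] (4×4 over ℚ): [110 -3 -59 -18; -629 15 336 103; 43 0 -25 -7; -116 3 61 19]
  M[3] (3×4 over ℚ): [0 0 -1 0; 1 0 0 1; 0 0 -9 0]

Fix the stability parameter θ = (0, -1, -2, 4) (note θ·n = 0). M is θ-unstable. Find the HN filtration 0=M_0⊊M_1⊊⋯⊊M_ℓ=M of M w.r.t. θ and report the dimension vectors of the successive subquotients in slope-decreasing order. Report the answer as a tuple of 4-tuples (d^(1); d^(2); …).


Via rank(M_{q-1}∘⋯∘M_p): M ≅ I[1,3], I[1,4], I[2,3], I[2,4], I[4,4].
μ_θ-semistable layers: μ^(1)=4; μ^(2)=-1; μ^(3)=-3/2

((0, 0, 0, 3); (2, 2, 2, 0); (0, 2, 2, 0))


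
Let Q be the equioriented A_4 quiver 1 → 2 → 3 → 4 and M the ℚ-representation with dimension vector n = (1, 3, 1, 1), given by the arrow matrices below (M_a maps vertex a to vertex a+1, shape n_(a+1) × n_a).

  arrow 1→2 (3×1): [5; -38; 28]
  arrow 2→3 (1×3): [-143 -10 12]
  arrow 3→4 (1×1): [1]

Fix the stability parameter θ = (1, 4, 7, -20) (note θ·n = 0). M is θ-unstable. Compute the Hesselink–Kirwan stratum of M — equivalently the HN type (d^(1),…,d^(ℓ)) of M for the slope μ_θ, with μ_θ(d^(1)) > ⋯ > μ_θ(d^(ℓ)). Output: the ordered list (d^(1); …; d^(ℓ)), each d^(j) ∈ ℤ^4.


Via rank(M_{q-1}∘⋯∘M_p): M ≅ I[1,4], I[2,2]^2.
μ_θ-semistable layers: μ^(1)=4; μ^(2)=-2

((0, 2, 0, 0); (1, 1, 1, 1))


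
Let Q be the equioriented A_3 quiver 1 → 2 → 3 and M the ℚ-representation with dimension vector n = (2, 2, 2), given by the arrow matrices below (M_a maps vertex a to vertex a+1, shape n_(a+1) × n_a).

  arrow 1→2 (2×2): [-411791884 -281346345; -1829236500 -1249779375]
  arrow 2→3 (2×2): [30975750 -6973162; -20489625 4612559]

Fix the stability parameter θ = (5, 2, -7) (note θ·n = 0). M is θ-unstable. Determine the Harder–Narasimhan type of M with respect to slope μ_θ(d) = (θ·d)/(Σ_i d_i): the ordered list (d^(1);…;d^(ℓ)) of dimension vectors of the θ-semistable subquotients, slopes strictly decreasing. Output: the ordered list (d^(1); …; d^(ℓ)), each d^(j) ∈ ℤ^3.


Barcode: M ≅ I[1,1], I[1,2], I[2,3], I[3,3]. HN layers by μ_θ (4 steps, strictly decreasing):
  μ^(1)=5; μ^(2)=7/2; μ^(3)=-5/2; μ^(4)=-7

((1, 0, 0); (1, 1, 0); (0, 1, 1); (0, 0, 1))


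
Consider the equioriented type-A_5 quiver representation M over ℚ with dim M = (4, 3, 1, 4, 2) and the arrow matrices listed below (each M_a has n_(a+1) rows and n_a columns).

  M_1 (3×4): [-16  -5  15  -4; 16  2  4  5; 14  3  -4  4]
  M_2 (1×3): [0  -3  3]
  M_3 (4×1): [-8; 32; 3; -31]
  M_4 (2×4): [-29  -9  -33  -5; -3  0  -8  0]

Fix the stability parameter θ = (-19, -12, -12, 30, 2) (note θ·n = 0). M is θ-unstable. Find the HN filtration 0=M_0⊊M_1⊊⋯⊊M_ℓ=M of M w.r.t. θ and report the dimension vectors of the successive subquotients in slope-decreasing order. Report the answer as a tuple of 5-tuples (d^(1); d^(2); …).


Interval decomposition of M: I[1,1], I[1,2]^2, I[1,4], I[4,4], I[4,5]^2.
HN type (ℓ=4): μ^(1)=30; μ^(2)=16; μ^(3)=-12; μ^(4)=-19

((0, 0, 0, 2, 0); (0, 0, 0, 2, 2); (0, 3, 1, 0, 0); (4, 0, 0, 0, 0))


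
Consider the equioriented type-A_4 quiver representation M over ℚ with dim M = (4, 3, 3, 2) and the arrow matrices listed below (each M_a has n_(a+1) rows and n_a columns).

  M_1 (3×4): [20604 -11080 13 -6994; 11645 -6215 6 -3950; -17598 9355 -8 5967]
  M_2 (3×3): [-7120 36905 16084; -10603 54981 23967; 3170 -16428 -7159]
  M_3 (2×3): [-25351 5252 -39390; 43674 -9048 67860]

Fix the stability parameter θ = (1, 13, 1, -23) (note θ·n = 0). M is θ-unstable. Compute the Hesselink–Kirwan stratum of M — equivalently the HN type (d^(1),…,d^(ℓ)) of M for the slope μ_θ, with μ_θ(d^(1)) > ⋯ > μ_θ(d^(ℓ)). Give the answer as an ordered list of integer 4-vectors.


Interval decomposition of M: I[1,1], I[1,3]^2, I[1,4], I[4,4].
HN type (ℓ=4): μ^(1)=7; μ^(2)=1; μ^(3)=-2; μ^(4)=-23

((0, 2, 2, 0); (3, 0, 0, 0); (1, 1, 1, 1); (0, 0, 0, 1))


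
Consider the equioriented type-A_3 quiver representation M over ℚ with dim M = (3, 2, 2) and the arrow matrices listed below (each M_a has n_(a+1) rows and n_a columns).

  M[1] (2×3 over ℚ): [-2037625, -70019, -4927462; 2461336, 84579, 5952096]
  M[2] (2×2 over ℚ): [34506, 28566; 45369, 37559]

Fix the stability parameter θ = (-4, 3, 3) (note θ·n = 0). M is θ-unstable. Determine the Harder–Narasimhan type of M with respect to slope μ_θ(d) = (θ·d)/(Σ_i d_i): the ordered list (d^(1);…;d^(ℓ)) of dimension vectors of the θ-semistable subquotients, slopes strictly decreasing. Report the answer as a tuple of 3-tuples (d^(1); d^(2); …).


Via rank(M_{q-1}∘⋯∘M_p): M ≅ I[1,1], I[1,2], I[1,3], I[3,3].
μ_θ-semistable layers: μ^(1)=3; μ^(2)=-4

((0, 2, 2); (3, 0, 0))


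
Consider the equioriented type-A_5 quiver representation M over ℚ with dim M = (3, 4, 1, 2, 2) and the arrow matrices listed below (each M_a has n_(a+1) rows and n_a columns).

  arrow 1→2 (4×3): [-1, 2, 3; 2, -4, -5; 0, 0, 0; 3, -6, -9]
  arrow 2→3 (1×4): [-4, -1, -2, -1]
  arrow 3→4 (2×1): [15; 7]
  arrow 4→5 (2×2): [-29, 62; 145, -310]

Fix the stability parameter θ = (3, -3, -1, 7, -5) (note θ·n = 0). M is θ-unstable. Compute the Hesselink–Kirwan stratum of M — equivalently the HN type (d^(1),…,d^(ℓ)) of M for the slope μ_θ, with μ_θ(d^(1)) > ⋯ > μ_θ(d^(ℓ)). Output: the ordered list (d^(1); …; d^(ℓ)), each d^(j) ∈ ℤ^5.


Barcode: M ≅ I[1,1], I[1,2], I[1,5], I[2,2]^2, I[4,4], I[5,5]. HN layers by μ_θ (7 steps, strictly decreasing):
  μ^(1)=7; μ^(2)=3; μ^(3)=1; μ^(4)=0; μ^(5)=-1/3; μ^(6)=-3; μ^(7)=-5

((0, 0, 0, 1, 0); (1, 0, 0, 0, 0); (0, 0, 0, 1, 1); (1, 1, 0, 0, 0); (1, 1, 1, 0, 0); (0, 2, 0, 0, 0); (0, 0, 0, 0, 1))
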